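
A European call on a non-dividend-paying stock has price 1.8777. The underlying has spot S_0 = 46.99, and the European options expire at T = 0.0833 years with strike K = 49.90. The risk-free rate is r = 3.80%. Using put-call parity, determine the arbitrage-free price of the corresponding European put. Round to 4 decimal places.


Put-call parity: C - P = S_0 * exp(-qT) - K * exp(-rT).
S_0 * exp(-qT) = 46.9900 * 1.00000000 = 46.99000000
K * exp(-rT) = 49.9000 * 0.99683960 = 49.74229627
P = C - S*exp(-qT) + K*exp(-rT)
P = 1.8777 - 46.99000000 + 49.74229627 = 4.6300

Answer: Put price = 4.6300


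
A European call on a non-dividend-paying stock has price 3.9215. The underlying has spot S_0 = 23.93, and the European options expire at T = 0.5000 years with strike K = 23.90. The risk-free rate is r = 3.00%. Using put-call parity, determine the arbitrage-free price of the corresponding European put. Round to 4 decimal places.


Answer: Put price = 3.5357

Derivation:
Put-call parity: C - P = S_0 * exp(-qT) - K * exp(-rT).
S_0 * exp(-qT) = 23.9300 * 1.00000000 = 23.93000000
K * exp(-rT) = 23.9000 * 0.98511194 = 23.54417536
P = C - S*exp(-qT) + K*exp(-rT)
P = 3.9215 - 23.93000000 + 23.54417536 = 3.5357


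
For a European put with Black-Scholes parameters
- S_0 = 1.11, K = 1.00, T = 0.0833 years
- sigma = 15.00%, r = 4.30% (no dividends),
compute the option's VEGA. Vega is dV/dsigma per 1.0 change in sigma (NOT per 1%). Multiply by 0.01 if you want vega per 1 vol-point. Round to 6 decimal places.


d1 = 2.5149567713; d2 = 2.4716641622
phi(d1) = 0.0168830974; exp(-qT) = 1.0000000000; exp(-rT) = 0.9964245074
Vega = S * exp(-qT) * phi(d1) * sqrt(T) = 1.1100 * 1.0000000000 * 0.0168830974 * 0.2886173938 = 0.005409

Answer: Vega = 0.005409


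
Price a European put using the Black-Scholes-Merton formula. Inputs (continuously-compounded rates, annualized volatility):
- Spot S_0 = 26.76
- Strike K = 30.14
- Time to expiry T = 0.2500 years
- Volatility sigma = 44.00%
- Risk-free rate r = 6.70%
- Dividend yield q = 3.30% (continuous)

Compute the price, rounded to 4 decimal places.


d1 = (ln(S/K) + (r - q + 0.5*sigma^2) * T) / (sigma * sqrt(T)) = -0.39202254
d2 = d1 - sigma * sqrt(T) = -0.61202254
exp(-rT) = 0.98338950; exp(-qT) = 0.99178394
P = K * exp(-rT) * N(-d2) - S_0 * exp(-qT) * N(-d1)
N(-d1) = 0.65247922; N(-d2) = 0.72973858
P = 30.1400 * 0.98338950 * 0.72973858 - 26.7600 * 0.99178394 * 0.65247922 = 4.3121

Answer: Price = 4.3121


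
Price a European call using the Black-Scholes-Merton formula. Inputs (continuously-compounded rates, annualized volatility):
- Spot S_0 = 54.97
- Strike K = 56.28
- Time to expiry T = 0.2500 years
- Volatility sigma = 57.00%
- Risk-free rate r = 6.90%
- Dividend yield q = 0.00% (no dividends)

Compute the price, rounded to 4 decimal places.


Answer: Price = 6.0764

Derivation:
d1 = (ln(S/K) + (r - q + 0.5*sigma^2) * T) / (sigma * sqrt(T)) = 0.12038895
d2 = d1 - sigma * sqrt(T) = -0.16461105
exp(-rT) = 0.98289793; exp(-qT) = 1.00000000
C = S_0 * exp(-qT) * N(d1) - K * exp(-rT) * N(d2)
N(d1) = 0.54791248; N(d2) = 0.43462507
C = 54.9700 * 1.00000000 * 0.54791248 - 56.2800 * 0.98289793 * 0.43462507 = 6.0764


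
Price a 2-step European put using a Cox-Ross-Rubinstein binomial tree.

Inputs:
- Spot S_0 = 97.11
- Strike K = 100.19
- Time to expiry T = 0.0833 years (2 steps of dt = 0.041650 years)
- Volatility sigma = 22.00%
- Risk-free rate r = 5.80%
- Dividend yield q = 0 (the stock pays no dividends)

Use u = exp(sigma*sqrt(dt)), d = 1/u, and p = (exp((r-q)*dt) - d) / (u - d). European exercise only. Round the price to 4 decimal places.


dt = T/N = 0.041650
u = exp(sigma*sqrt(dt)) = 1.045922; d = 1/u = 0.956095
p = (exp((r-q)*dt) - d) / (u - d) = 0.515703
Discount per step: exp(-r*dt) = 0.997587
Stock lattice S(k, i) with i counting down-moves:
  k=0: S(0,0) = 97.1100
  k=1: S(1,0) = 101.5694; S(1,1) = 92.8464
  k=2: S(2,0) = 106.2337; S(2,1) = 97.1100; S(2,2) = 88.7699
Terminal payoffs V(N, i) = max(K - S_T, 0):
  V(2,0) = 0.000000; V(2,1) = 3.080000; V(2,2) = 11.420094
Backward induction: V(k, i) = exp(-r*dt) * [p * V(k+1, i) + (1-p) * V(k+1, i+1)].
  V(1,0) = exp(-r*dt) * [p*0.000000 + (1-p)*3.080000] = 1.488037
  V(1,1) = exp(-r*dt) * [p*3.080000 + (1-p)*11.420094] = 7.101908
  V(0,0) = exp(-r*dt) * [p*1.488037 + (1-p)*7.101908] = 4.196670

Answer: Price = V(0,0) = 4.1967


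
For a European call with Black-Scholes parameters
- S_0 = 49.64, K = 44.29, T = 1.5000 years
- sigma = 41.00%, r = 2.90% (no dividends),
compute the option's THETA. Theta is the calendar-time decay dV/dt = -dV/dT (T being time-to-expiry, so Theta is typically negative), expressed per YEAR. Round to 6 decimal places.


d1 = 0.5648026327; d2 = 0.0626572355
phi(d1) = 0.3401258645; exp(-qT) = 1.0000000000; exp(-rT) = 0.9574325541
Theta = -S*exp(-qT)*phi(d1)*sigma/(2*sqrt(T)) - r*K*exp(-rT)*N(d2) + q*S*exp(-qT)*N(d1)
N(d1) = 0.7138959919; N(d2) = 0.5249802742; sqrt(T) = 1.2247448714
Term 1 = -49.6400 * 1.0000000000 * 0.3401258645 * 0.4100 / (2 * 1.2247448714) = -2.8260488394
Term 2 = -0.0290 * 44.2900 * 0.9574325541 * 0.5249802742 = -0.6455871146
Term 3 = 0 (no dividend yield, q = 0)
Theta = -2.8260488394 + (-0.6455871146) + (0.0000000000) = -3.471636

Answer: Theta = -3.471636


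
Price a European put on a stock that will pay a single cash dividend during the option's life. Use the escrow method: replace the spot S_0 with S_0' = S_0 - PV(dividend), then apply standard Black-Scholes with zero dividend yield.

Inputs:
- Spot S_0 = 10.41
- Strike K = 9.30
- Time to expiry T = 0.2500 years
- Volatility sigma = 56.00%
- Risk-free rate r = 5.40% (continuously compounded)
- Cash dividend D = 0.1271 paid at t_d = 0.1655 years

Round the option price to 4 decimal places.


Answer: Price = 0.6169

Derivation:
PV(D) = D * exp(-r * t_d) = 0.1271 * 0.99110282 = 0.12596917
S_0' = S_0 - PV(D) = 10.4100 - 0.12596917 = 10.28403083
d1 = (ln(S_0'/K) + (r + sigma^2/2)*T) / (sigma*sqrt(T)) = 0.54742103
d2 = d1 - sigma*sqrt(T) = 0.26742103
exp(-rT) = 0.98659072
N(-d1) = 0.29204476; N(-d2) = 0.39457251
P = K * exp(-rT) * N(-d2) - S_0' * N(-d1) = 9.3000 * 0.98659072 * 0.39457251 - 10.28403083 * 0.29204476 = 0.6169


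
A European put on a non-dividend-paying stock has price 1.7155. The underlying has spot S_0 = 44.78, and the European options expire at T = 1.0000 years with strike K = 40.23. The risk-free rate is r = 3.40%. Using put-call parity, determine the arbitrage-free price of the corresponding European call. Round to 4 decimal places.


Answer: Call price = 7.6103

Derivation:
Put-call parity: C - P = S_0 * exp(-qT) - K * exp(-rT).
S_0 * exp(-qT) = 44.7800 * 1.00000000 = 44.78000000
K * exp(-rT) = 40.2300 * 0.96657150 = 38.88517163
C = P + S*exp(-qT) - K*exp(-rT)
C = 1.7155 + 44.78000000 - 38.88517163 = 7.6103


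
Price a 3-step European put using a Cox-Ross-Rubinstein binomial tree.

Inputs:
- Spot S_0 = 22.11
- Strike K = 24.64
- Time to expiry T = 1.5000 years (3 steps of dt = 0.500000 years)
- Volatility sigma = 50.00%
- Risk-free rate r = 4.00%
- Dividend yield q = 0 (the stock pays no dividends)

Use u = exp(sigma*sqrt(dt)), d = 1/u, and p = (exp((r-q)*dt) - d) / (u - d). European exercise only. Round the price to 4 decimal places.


Answer: Price = V(0,0) = 6.3525

Derivation:
dt = T/N = 0.500000
u = exp(sigma*sqrt(dt)) = 1.424119; d = 1/u = 0.702189
p = (exp((r-q)*dt) - d) / (u - d) = 0.440503
Discount per step: exp(-r*dt) = 0.980199
Stock lattice S(k, i) with i counting down-moves:
  k=0: S(0,0) = 22.1100
  k=1: S(1,0) = 31.4873; S(1,1) = 15.5254
  k=2: S(2,0) = 44.8416; S(2,1) = 22.1100; S(2,2) = 10.9017
  k=3: S(3,0) = 63.8598; S(3,1) = 31.4873; S(3,2) = 15.5254; S(3,3) = 7.6551
Terminal payoffs V(N, i) = max(K - S_T, 0):
  V(3,0) = 0.000000; V(3,1) = 0.000000; V(3,2) = 9.114612; V(3,3) = 16.984917
Backward induction: V(k, i) = exp(-r*dt) * [p * V(k+1, i) + (1-p) * V(k+1, i+1)].
  V(2,0) = exp(-r*dt) * [p*0.000000 + (1-p)*0.000000] = 0.000000
  V(2,1) = exp(-r*dt) * [p*0.000000 + (1-p)*9.114612] = 4.998616
  V(2,2) = exp(-r*dt) * [p*9.114612 + (1-p)*16.984917] = 13.250347
  V(1,0) = exp(-r*dt) * [p*0.000000 + (1-p)*4.998616] = 2.741330
  V(1,1) = exp(-r*dt) * [p*4.998616 + (1-p)*13.250347] = 9.425033
  V(0,0) = exp(-r*dt) * [p*2.741330 + (1-p)*9.425033] = 6.352510


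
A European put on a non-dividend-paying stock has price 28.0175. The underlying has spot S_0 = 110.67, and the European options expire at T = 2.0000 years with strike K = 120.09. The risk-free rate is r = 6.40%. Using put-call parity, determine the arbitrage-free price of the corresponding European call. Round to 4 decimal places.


Answer: Call price = 33.0259

Derivation:
Put-call parity: C - P = S_0 * exp(-qT) - K * exp(-rT).
S_0 * exp(-qT) = 110.6700 * 1.00000000 = 110.67000000
K * exp(-rT) = 120.0900 * 0.87985338 = 105.66159230
C = P + S*exp(-qT) - K*exp(-rT)
C = 28.0175 + 110.67000000 - 105.66159230 = 33.0259


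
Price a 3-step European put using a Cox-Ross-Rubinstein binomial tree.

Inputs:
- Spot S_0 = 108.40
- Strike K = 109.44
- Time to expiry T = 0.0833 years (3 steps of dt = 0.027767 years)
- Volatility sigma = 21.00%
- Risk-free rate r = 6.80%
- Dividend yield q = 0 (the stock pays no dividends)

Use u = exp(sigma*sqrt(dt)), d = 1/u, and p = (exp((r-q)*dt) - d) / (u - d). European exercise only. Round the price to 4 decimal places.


dt = T/N = 0.027767
u = exp(sigma*sqrt(dt)) = 1.035612; d = 1/u = 0.965612
p = (exp((r-q)*dt) - d) / (u - d) = 0.518251
Discount per step: exp(-r*dt) = 0.998114
Stock lattice S(k, i) with i counting down-moves:
  k=0: S(0,0) = 108.4000
  k=1: S(1,0) = 112.2604; S(1,1) = 104.6724
  k=2: S(2,0) = 116.2583; S(2,1) = 108.4000; S(2,2) = 101.0729
  k=3: S(3,0) = 120.3985; S(3,1) = 112.2604; S(3,2) = 104.6724; S(3,3) = 97.5972
Terminal payoffs V(N, i) = max(K - S_T, 0):
  V(3,0) = 0.000000; V(3,1) = 0.000000; V(3,2) = 4.767640; V(3,3) = 11.842772
Backward induction: V(k, i) = exp(-r*dt) * [p * V(k+1, i) + (1-p) * V(k+1, i+1)].
  V(2,0) = exp(-r*dt) * [p*0.000000 + (1-p)*0.000000] = 0.000000
  V(2,1) = exp(-r*dt) * [p*0.000000 + (1-p)*4.767640] = 2.292472
  V(2,2) = exp(-r*dt) * [p*4.767640 + (1-p)*11.842772] = 8.160652
  V(1,0) = exp(-r*dt) * [p*0.000000 + (1-p)*2.292472] = 1.102312
  V(1,1) = exp(-r*dt) * [p*2.292472 + (1-p)*8.160652] = 5.109803
  V(0,0) = exp(-r*dt) * [p*1.102312 + (1-p)*5.109803] = 3.027194

Answer: Price = V(0,0) = 3.0272


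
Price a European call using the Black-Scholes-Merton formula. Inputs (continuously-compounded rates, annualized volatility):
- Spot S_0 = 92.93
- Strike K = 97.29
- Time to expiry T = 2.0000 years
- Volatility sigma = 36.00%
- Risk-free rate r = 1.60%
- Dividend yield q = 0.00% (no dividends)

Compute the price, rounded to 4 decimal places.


d1 = (ln(S/K) + (r - q + 0.5*sigma^2) * T) / (sigma * sqrt(T)) = 0.22735509
d2 = d1 - sigma * sqrt(T) = -0.28176180
exp(-rT) = 0.96850658; exp(-qT) = 1.00000000
C = S_0 * exp(-qT) * N(d1) - K * exp(-rT) * N(d2)
N(d1) = 0.58992618; N(d2) = 0.38906308
C = 92.9300 * 1.00000000 * 0.58992618 - 97.2900 * 0.96850658 * 0.38906308 = 18.1620

Answer: Price = 18.1620


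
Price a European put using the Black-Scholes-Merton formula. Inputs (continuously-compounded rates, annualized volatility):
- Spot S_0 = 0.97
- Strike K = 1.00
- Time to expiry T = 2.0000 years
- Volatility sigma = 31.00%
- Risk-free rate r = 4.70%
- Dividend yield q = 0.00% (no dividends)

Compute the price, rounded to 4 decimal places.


d1 = (ln(S/K) + (r - q + 0.5*sigma^2) * T) / (sigma * sqrt(T)) = 0.36413899
d2 = d1 - sigma * sqrt(T) = -0.07426721
exp(-rT) = 0.91028276; exp(-qT) = 1.00000000
P = K * exp(-rT) * N(-d2) - S_0 * exp(-qT) * N(-d1)
N(-d1) = 0.35787711; N(-d2) = 0.52960112
P = 1.0000 * 0.91028276 * 0.52960112 - 0.9700 * 1.00000000 * 0.35787711 = 0.1349

Answer: Price = 0.1349


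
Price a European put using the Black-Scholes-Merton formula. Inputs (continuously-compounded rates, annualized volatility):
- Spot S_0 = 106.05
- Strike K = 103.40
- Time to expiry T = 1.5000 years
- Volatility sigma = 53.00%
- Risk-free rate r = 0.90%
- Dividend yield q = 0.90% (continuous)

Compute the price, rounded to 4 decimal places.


Answer: Price = 25.0055

Derivation:
d1 = (ln(S/K) + (r - q + 0.5*sigma^2) * T) / (sigma * sqrt(T)) = 0.36354236
d2 = d1 - sigma * sqrt(T) = -0.28557242
exp(-rT) = 0.98659072; exp(-qT) = 0.98659072
P = K * exp(-rT) * N(-d2) - S_0 * exp(-qT) * N(-d1)
N(-d1) = 0.35809989; N(-d2) = 0.61239719
P = 103.4000 * 0.98659072 * 0.61239719 - 106.0500 * 0.98659072 * 0.35809989 = 25.0055


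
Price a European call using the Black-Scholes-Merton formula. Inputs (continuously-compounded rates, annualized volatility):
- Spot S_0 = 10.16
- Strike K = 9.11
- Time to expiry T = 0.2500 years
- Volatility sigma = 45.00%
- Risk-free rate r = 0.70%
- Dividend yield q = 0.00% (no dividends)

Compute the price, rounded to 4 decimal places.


d1 = (ln(S/K) + (r - q + 0.5*sigma^2) * T) / (sigma * sqrt(T)) = 0.60510325
d2 = d1 - sigma * sqrt(T) = 0.38010325
exp(-rT) = 0.99825153; exp(-qT) = 1.00000000
C = S_0 * exp(-qT) * N(d1) - K * exp(-rT) * N(d2)
N(d1) = 0.72744480; N(d2) = 0.64806561
C = 10.1600 * 1.00000000 * 0.72744480 - 9.1100 * 0.99825153 * 0.64806561 = 1.4973

Answer: Price = 1.4973


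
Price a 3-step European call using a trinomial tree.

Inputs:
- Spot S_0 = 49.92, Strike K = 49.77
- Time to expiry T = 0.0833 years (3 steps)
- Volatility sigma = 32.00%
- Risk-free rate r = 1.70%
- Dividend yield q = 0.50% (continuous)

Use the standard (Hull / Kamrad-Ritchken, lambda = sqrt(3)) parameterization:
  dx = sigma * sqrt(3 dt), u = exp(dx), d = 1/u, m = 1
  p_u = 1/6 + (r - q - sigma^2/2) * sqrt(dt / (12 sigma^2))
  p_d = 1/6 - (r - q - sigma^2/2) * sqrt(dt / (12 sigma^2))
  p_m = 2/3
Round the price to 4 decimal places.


Answer: Price = V(0,0) = 1.7909

Derivation:
dt = T/N = 0.027767; dx = sigma*sqrt(3*dt) = 0.092358
u = exp(dx) = 1.096757; d = 1/u = 0.911779
p_u = 0.160774, p_m = 0.666667, p_d = 0.172559
Discount per step: exp(-r*dt) = 0.999528
Stock lattice S(k, j) with j the centered position index:
  k=0: S(0,+0) = 49.9200
  k=1: S(1,-1) = 45.5160; S(1,+0) = 49.9200; S(1,+1) = 54.7501
  k=2: S(2,-2) = 41.5005; S(2,-1) = 45.5160; S(2,+0) = 49.9200; S(2,+1) = 54.7501; S(2,+2) = 60.0476
  k=3: S(3,-3) = 37.8393; S(3,-2) = 41.5005; S(3,-1) = 45.5160; S(3,+0) = 49.9200; S(3,+1) = 54.7501; S(3,+2) = 60.0476; S(3,+3) = 65.8576
Terminal payoffs V(N, j) = max(S_T - K, 0):
  V(3,-3) = 0.000000; V(3,-2) = 0.000000; V(3,-1) = 0.000000; V(3,+0) = 0.150000; V(3,+1) = 4.980105; V(3,+2) = 10.277556; V(3,+3) = 16.087573
Backward induction: V(k, j) = exp(-r*dt) * [p_u * V(k+1, j+1) + p_m * V(k+1, j) + p_d * V(k+1, j-1)]
  V(2,-2) = exp(-r*dt) * [p_u*0.000000 + p_m*0.000000 + p_d*0.000000] = 0.000000
  V(2,-1) = exp(-r*dt) * [p_u*0.150000 + p_m*0.000000 + p_d*0.000000] = 0.024105
  V(2,+0) = exp(-r*dt) * [p_u*4.980105 + p_m*0.150000 + p_d*0.000000] = 0.900247
  V(2,+1) = exp(-r*dt) * [p_u*10.277556 + p_m*4.980105 + p_d*0.150000] = 4.995960
  V(2,+2) = exp(-r*dt) * [p_u*16.087573 + p_m*10.277556 + p_d*4.980105] = 10.292672
  V(1,-1) = exp(-r*dt) * [p_u*0.900247 + p_m*0.024105 + p_d*0.000000] = 0.160730
  V(1,+0) = exp(-r*dt) * [p_u*4.995960 + p_m*0.900247 + p_d*0.024105] = 1.406880
  V(1,+1) = exp(-r*dt) * [p_u*10.292672 + p_m*4.995960 + p_d*0.900247] = 5.138354
  V(0,+0) = exp(-r*dt) * [p_u*5.138354 + p_m*1.406880 + p_d*0.160730] = 1.790924


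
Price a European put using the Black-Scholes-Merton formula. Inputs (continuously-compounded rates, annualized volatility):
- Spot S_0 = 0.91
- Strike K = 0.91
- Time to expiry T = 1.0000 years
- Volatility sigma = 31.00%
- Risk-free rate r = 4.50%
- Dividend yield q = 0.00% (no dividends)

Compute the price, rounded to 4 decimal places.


d1 = (ln(S/K) + (r - q + 0.5*sigma^2) * T) / (sigma * sqrt(T)) = 0.30016129
d2 = d1 - sigma * sqrt(T) = -0.00983871
exp(-rT) = 0.95599748; exp(-qT) = 1.00000000
P = K * exp(-rT) * N(-d2) - S_0 * exp(-qT) * N(-d1)
N(-d1) = 0.38202707; N(-d2) = 0.50392501
P = 0.9100 * 0.95599748 * 0.50392501 - 0.9100 * 1.00000000 * 0.38202707 = 0.0907

Answer: Price = 0.0907


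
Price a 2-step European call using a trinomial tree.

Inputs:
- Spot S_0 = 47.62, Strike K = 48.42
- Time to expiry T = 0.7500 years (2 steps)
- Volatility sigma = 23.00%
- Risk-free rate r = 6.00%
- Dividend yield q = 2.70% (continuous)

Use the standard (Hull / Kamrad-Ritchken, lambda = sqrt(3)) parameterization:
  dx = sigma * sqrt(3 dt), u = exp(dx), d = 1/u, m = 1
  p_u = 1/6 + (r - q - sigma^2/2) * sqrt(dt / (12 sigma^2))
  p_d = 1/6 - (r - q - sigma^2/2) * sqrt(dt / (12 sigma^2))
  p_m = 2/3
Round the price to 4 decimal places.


Answer: Price = V(0,0) = 3.5259

Derivation:
dt = T/N = 0.375000; dx = sigma*sqrt(3*dt) = 0.243952
u = exp(dx) = 1.276283; d = 1/u = 0.783525
p_u = 0.171701, p_m = 0.666667, p_d = 0.161632
Discount per step: exp(-r*dt) = 0.977751
Stock lattice S(k, j) with j the centered position index:
  k=0: S(0,+0) = 47.6200
  k=1: S(1,-1) = 37.3115; S(1,+0) = 47.6200; S(1,+1) = 60.7766
  k=2: S(2,-2) = 29.2345; S(2,-1) = 37.3115; S(2,+0) = 47.6200; S(2,+1) = 60.7766; S(2,+2) = 77.5681
Terminal payoffs V(N, j) = max(S_T - K, 0):
  V(2,-2) = 0.000000; V(2,-1) = 0.000000; V(2,+0) = 0.000000; V(2,+1) = 12.356590; V(2,+2) = 29.148120
Backward induction: V(k, j) = exp(-r*dt) * [p_u * V(k+1, j+1) + p_m * V(k+1, j) + p_d * V(k+1, j-1)]
  V(1,-1) = exp(-r*dt) * [p_u*0.000000 + p_m*0.000000 + p_d*0.000000] = 0.000000
  V(1,+0) = exp(-r*dt) * [p_u*12.356590 + p_m*0.000000 + p_d*0.000000] = 2.074435
  V(1,+1) = exp(-r*dt) * [p_u*29.148120 + p_m*12.356590 + p_d*0.000000] = 12.947858
  V(0,+0) = exp(-r*dt) * [p_u*12.947858 + p_m*2.074435 + p_d*0.000000] = 3.525884


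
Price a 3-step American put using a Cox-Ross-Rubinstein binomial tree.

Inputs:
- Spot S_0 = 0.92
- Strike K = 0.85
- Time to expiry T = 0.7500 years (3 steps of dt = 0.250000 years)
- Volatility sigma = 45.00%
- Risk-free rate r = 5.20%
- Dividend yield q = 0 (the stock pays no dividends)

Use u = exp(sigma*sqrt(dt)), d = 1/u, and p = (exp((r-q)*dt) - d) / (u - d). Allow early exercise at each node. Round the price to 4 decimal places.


dt = T/N = 0.250000
u = exp(sigma*sqrt(dt)) = 1.252323; d = 1/u = 0.798516
p = (exp((r-q)*dt) - d) / (u - d) = 0.472820
Discount per step: exp(-r*dt) = 0.987084
Stock lattice S(k, i) with i counting down-moves:
  k=0: S(0,0) = 0.9200
  k=1: S(1,0) = 1.1521; S(1,1) = 0.7346
  k=2: S(2,0) = 1.4428; S(2,1) = 0.9200; S(2,2) = 0.5866
  k=3: S(3,0) = 1.8069; S(3,1) = 1.1521; S(3,2) = 0.7346; S(3,3) = 0.4684
Terminal payoffs V(N, i) = max(K - S_T, 0):
  V(3,0) = 0.000000; V(3,1) = 0.000000; V(3,2) = 0.115365; V(3,3) = 0.381576
Backward induction: V(k, i) = exp(-r*dt) * [p * V(k+1, i) + (1-p) * V(k+1, i+1)]; then take max(V_cont, immediate exercise) for American.
  V(2,0) = exp(-r*dt) * [p*0.000000 + (1-p)*0.000000] = 0.000000; exercise = 0.000000; V(2,0) = max -> 0.000000
  V(2,1) = exp(-r*dt) * [p*0.000000 + (1-p)*0.115365] = 0.060033; exercise = 0.000000; V(2,1) = max -> 0.060033
  V(2,2) = exp(-r*dt) * [p*0.115365 + (1-p)*0.381576] = 0.252404; exercise = 0.263382; V(2,2) = max -> 0.263382
  V(1,0) = exp(-r*dt) * [p*0.000000 + (1-p)*0.060033] = 0.031239; exercise = 0.000000; V(1,0) = max -> 0.031239
  V(1,1) = exp(-r*dt) * [p*0.060033 + (1-p)*0.263382] = 0.165075; exercise = 0.115365; V(1,1) = max -> 0.165075
  V(0,0) = exp(-r*dt) * [p*0.031239 + (1-p)*0.165075] = 0.100480; exercise = 0.000000; V(0,0) = max -> 0.100480

Answer: Price = V(0,0) = 0.1005


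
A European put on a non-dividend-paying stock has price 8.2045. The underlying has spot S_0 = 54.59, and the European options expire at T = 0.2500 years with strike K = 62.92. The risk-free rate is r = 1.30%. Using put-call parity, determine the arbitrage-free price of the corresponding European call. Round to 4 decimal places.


Answer: Call price = 0.0787

Derivation:
Put-call parity: C - P = S_0 * exp(-qT) - K * exp(-rT).
S_0 * exp(-qT) = 54.5900 * 1.00000000 = 54.59000000
K * exp(-rT) = 62.9200 * 0.99675528 = 62.71584194
C = P + S*exp(-qT) - K*exp(-rT)
C = 8.2045 + 54.59000000 - 62.71584194 = 0.0787


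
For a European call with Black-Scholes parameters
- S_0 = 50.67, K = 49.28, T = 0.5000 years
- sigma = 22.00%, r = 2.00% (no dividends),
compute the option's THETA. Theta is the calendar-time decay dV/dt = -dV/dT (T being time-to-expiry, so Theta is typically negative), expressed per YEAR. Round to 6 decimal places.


Answer: Theta = -3.538794

Derivation:
d1 = 0.3208702740; d2 = 0.1653067822
phi(d1) = 0.3789248420; exp(-qT) = 1.0000000000; exp(-rT) = 0.9900498337
Theta = -S*exp(-qT)*phi(d1)*sigma/(2*sqrt(T)) - r*K*exp(-rT)*N(d2) + q*S*exp(-qT)*N(d1)
N(d1) = 0.6258456492; N(d2) = 0.5656487396; sqrt(T) = 0.7071067812
Term 1 = -50.6700 * 1.0000000000 * 0.3789248420 * 0.2200 / (2 * 0.7071067812) = -2.9868379826
Term 2 = -0.0200 * 49.2800 * 0.9900498337 * 0.5656487396 = -0.5519561462
Term 3 = 0 (no dividend yield, q = 0)
Theta = -2.9868379826 + (-0.5519561462) + (0.0000000000) = -3.538794


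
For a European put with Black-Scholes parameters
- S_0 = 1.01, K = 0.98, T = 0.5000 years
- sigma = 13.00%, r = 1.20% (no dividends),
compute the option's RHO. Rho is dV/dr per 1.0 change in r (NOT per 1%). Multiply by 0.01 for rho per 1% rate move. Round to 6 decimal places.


Answer: Rho = -0.177376

Derivation:
d1 = 0.4392551477; d2 = 0.3473312662
phi(d1) = 0.3622534857; exp(-qT) = 1.0000000000; exp(-rT) = 0.9940179641
N(-d2) = 0.3641712321
Rho = -K*T*exp(-rT)*N(-d2) = -0.9800 * 0.5000 * 0.9940179641 * 0.3641712321 = -0.177376


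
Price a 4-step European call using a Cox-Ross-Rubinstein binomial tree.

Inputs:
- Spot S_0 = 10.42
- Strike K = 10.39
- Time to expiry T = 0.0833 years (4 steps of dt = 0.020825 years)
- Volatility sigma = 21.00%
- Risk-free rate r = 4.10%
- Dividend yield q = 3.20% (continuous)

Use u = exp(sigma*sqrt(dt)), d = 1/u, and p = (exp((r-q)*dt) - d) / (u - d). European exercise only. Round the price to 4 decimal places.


Answer: Price = V(0,0) = 0.2603

Derivation:
dt = T/N = 0.020825
u = exp(sigma*sqrt(dt)) = 1.030769; d = 1/u = 0.970150
p = (exp((r-q)*dt) - d) / (u - d) = 0.495517
Discount per step: exp(-r*dt) = 0.999147
Stock lattice S(k, i) with i counting down-moves:
  k=0: S(0,0) = 10.4200
  k=1: S(1,0) = 10.7406; S(1,1) = 10.1090
  k=2: S(2,0) = 11.0711; S(2,1) = 10.4200; S(2,2) = 9.8072
  k=3: S(3,0) = 11.4117; S(3,1) = 10.7406; S(3,2) = 10.1090; S(3,3) = 9.5145
  k=4: S(4,0) = 11.7629; S(4,1) = 11.0711; S(4,2) = 10.4200; S(4,3) = 9.8072; S(4,4) = 9.2304
Terminal payoffs V(N, i) = max(S_T - K, 0):
  V(4,0) = 1.372851; V(4,1) = 0.681084; V(4,2) = 0.030000; V(4,3) = 0.000000; V(4,4) = 0.000000
Backward induction: V(k, i) = exp(-r*dt) * [p * V(k+1, i) + (1-p) * V(k+1, i+1)].
  V(3,0) = exp(-r*dt) * [p*1.372851 + (1-p)*0.681084] = 1.022992
  V(3,1) = exp(-r*dt) * [p*0.681084 + (1-p)*0.030000] = 0.352322
  V(3,2) = exp(-r*dt) * [p*0.030000 + (1-p)*0.000000] = 0.014853
  V(3,3) = exp(-r*dt) * [p*0.000000 + (1-p)*0.000000] = 0.000000
  V(2,0) = exp(-r*dt) * [p*1.022992 + (1-p)*0.352322] = 0.684066
  V(2,1) = exp(-r*dt) * [p*0.352322 + (1-p)*0.014853] = 0.181919
  V(2,2) = exp(-r*dt) * [p*0.014853 + (1-p)*0.000000] = 0.007354
  V(1,0) = exp(-r*dt) * [p*0.684066 + (1-p)*0.181919] = 0.430373
  V(1,1) = exp(-r*dt) * [p*0.181919 + (1-p)*0.007354] = 0.093774
  V(0,0) = exp(-r*dt) * [p*0.430373 + (1-p)*0.093774] = 0.260342


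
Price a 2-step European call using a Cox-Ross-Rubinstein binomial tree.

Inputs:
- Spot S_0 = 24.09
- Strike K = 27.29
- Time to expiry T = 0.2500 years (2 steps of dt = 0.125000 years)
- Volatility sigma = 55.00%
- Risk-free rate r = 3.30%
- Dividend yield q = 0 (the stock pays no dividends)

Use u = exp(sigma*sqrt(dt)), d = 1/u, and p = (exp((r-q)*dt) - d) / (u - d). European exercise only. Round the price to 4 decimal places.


dt = T/N = 0.125000
u = exp(sigma*sqrt(dt)) = 1.214648; d = 1/u = 0.823284
p = (exp((r-q)*dt) - d) / (u - d) = 0.462101
Discount per step: exp(-r*dt) = 0.995883
Stock lattice S(k, i) with i counting down-moves:
  k=0: S(0,0) = 24.0900
  k=1: S(1,0) = 29.2609; S(1,1) = 19.8329
  k=2: S(2,0) = 35.5417; S(2,1) = 24.0900; S(2,2) = 16.3281
Terminal payoffs V(N, i) = max(S_T - K, 0):
  V(2,0) = 8.251661; V(2,1) = 0.000000; V(2,2) = 0.000000
Backward induction: V(k, i) = exp(-r*dt) * [p * V(k+1, i) + (1-p) * V(k+1, i+1)].
  V(1,0) = exp(-r*dt) * [p*8.251661 + (1-p)*0.000000] = 3.797403
  V(1,1) = exp(-r*dt) * [p*0.000000 + (1-p)*0.000000] = 0.000000
  V(0,0) = exp(-r*dt) * [p*3.797403 + (1-p)*0.000000] = 1.747559

Answer: Price = V(0,0) = 1.7476


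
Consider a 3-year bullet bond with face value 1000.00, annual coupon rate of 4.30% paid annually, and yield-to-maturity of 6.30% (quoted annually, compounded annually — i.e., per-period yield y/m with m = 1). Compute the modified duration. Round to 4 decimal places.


Answer: Modified duration = 2.7040

Derivation:
Coupon per period c = face * coupon_rate / m = 43.000000
Periods per year m = 1; per-period yield y/m = 0.063000
Number of cashflows N = 3
Cashflows (t years, CF_t, discount factor 1/(1+y/m)^(m*t), PV):
  t = 1.0000: CF_t = 43.000000, DF = 0.940734, PV = 40.451552
  t = 2.0000: CF_t = 43.000000, DF = 0.884980, PV = 38.054141
  t = 3.0000: CF_t = 1043.000000, DF = 0.832531, PV = 868.329418
Price P = sum_t PV_t = 946.835112
First compute Macaulay numerator sum_t t * PV_t:
  t * PV_t at t = 1.0000: 40.451552
  t * PV_t at t = 2.0000: 76.108283
  t * PV_t at t = 3.0000: 2604.988255
Macaulay duration D = 2721.548090 / 946.835112 = 2.874363
Modified duration = D / (1 + y/m) = 2.874363 / (1 + 0.063000) = 2.704011


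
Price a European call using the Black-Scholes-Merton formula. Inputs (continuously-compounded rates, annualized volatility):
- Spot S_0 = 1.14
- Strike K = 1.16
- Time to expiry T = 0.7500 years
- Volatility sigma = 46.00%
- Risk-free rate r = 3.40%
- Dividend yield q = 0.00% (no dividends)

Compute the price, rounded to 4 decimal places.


d1 = (ln(S/K) + (r - q + 0.5*sigma^2) * T) / (sigma * sqrt(T)) = 0.21953934
d2 = d1 - sigma * sqrt(T) = -0.17883234
exp(-rT) = 0.97482238; exp(-qT) = 1.00000000
C = S_0 * exp(-qT) * N(d1) - K * exp(-rT) * N(d2)
N(d1) = 0.58688503; N(d2) = 0.42903467
C = 1.1400 * 1.00000000 * 0.58688503 - 1.1600 * 0.97482238 * 0.42903467 = 0.1839

Answer: Price = 0.1839


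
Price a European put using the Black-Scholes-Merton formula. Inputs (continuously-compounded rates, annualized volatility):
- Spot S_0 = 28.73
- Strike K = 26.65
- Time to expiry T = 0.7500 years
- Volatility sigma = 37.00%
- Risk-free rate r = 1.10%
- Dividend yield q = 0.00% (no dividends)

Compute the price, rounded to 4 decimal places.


d1 = (ln(S/K) + (r - q + 0.5*sigma^2) * T) / (sigma * sqrt(T)) = 0.42049894
d2 = d1 - sigma * sqrt(T) = 0.10006954
exp(-rT) = 0.99178394; exp(-qT) = 1.00000000
P = K * exp(-rT) * N(-d2) - S_0 * exp(-qT) * N(-d1)
N(-d1) = 0.33706050; N(-d2) = 0.46014456
P = 26.6500 * 0.99178394 * 0.46014456 - 28.7300 * 1.00000000 * 0.33706050 = 2.4784

Answer: Price = 2.4784


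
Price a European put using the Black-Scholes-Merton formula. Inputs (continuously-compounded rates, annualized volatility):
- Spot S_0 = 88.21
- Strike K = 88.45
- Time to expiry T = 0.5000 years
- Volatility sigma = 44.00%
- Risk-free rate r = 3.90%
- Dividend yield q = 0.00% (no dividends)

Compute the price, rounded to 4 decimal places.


d1 = (ln(S/K) + (r - q + 0.5*sigma^2) * T) / (sigma * sqrt(T)) = 0.20950582
d2 = d1 - sigma * sqrt(T) = -0.10162116
exp(-rT) = 0.98068890; exp(-qT) = 1.00000000
P = K * exp(-rT) * N(-d2) - S_0 * exp(-qT) * N(-d1)
N(-d1) = 0.41702670; N(-d2) = 0.54047131
P = 88.4500 * 0.98068890 * 0.54047131 - 88.2100 * 1.00000000 * 0.41702670 = 10.0956

Answer: Price = 10.0956


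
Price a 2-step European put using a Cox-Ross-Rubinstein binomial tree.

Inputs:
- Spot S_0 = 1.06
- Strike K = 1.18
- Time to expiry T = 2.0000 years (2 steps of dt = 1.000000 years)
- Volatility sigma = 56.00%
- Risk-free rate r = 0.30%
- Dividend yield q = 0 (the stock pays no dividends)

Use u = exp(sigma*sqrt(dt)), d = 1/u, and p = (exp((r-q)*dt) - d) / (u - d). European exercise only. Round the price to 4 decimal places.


Answer: Price = V(0,0) = 0.3885

Derivation:
dt = T/N = 1.000000
u = exp(sigma*sqrt(dt)) = 1.750673; d = 1/u = 0.571209
p = (exp((r-q)*dt) - d) / (u - d) = 0.366095
Discount per step: exp(-r*dt) = 0.997004
Stock lattice S(k, i) with i counting down-moves:
  k=0: S(0,0) = 1.0600
  k=1: S(1,0) = 1.8557; S(1,1) = 0.6055
  k=2: S(2,0) = 3.2487; S(2,1) = 1.0600; S(2,2) = 0.3459
Terminal payoffs V(N, i) = max(K - S_T, 0):
  V(2,0) = 0.000000; V(2,1) = 0.120000; V(2,2) = 0.834143
Backward induction: V(k, i) = exp(-r*dt) * [p * V(k+1, i) + (1-p) * V(k+1, i+1)].
  V(1,0) = exp(-r*dt) * [p*0.000000 + (1-p)*0.120000] = 0.075841
  V(1,1) = exp(-r*dt) * [p*0.120000 + (1-p)*0.834143] = 0.570984
  V(0,0) = exp(-r*dt) * [p*0.075841 + (1-p)*0.570984] = 0.388547


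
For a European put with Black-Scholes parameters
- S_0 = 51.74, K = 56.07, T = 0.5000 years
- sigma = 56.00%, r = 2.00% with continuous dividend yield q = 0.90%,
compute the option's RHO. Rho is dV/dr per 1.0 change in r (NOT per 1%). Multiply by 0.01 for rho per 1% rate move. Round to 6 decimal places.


Answer: Rho = -18.059355

Derivation:
d1 = 0.0089152695; d2 = -0.3870645279
phi(d1) = 0.3989264263; exp(-qT) = 0.9955101098; exp(-rT) = 0.9900498337
N(-d2) = 0.6506457813
Rho = -K*T*exp(-rT)*N(-d2) = -56.0700 * 0.5000 * 0.9900498337 * 0.6506457813 = -18.059355


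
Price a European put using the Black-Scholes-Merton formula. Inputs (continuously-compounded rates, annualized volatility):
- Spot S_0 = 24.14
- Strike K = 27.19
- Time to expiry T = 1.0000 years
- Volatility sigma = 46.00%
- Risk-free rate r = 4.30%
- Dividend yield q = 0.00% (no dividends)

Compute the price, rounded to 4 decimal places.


d1 = (ln(S/K) + (r - q + 0.5*sigma^2) * T) / (sigma * sqrt(T)) = 0.06482817
d2 = d1 - sigma * sqrt(T) = -0.39517183
exp(-rT) = 0.95791139; exp(-qT) = 1.00000000
P = K * exp(-rT) * N(-d2) - S_0 * exp(-qT) * N(-d1)
N(-d1) = 0.47415541; N(-d2) = 0.65364196
P = 27.1900 * 0.95791139 * 0.65364196 - 24.1400 * 1.00000000 * 0.47415541 = 5.5784

Answer: Price = 5.5784


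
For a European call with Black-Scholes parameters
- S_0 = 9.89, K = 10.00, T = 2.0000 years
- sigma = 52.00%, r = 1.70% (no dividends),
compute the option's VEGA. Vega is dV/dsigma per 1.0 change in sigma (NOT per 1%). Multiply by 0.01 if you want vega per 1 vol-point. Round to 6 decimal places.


Answer: Vega = 5.153124

Derivation:
d1 = 0.3988885256; d2 = -0.3365025268
phi(d1) = 0.3684336783; exp(-qT) = 1.0000000000; exp(-rT) = 0.9665715046
Vega = S * exp(-qT) * phi(d1) * sqrt(T) = 9.8900 * 1.0000000000 * 0.3684336783 * 1.4142135624 = 5.153124


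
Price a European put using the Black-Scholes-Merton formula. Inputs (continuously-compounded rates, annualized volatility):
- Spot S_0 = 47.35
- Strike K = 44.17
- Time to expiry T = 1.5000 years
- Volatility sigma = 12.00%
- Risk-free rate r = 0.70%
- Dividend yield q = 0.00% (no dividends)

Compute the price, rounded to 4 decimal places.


d1 = (ln(S/K) + (r - q + 0.5*sigma^2) * T) / (sigma * sqrt(T)) = 0.61795859
d2 = d1 - sigma * sqrt(T) = 0.47098921
exp(-rT) = 0.98955493; exp(-qT) = 1.00000000
P = K * exp(-rT) * N(-d2) - S_0 * exp(-qT) * N(-d1)
N(-d1) = 0.26830132; N(-d2) = 0.31882422
P = 44.1700 * 0.98955493 * 0.31882422 - 47.3500 * 1.00000000 * 0.26830132 = 1.2313

Answer: Price = 1.2313


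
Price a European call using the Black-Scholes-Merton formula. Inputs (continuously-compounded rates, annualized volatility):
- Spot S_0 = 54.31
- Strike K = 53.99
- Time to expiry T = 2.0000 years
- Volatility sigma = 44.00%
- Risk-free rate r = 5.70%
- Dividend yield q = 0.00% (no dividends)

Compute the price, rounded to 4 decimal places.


d1 = (ln(S/K) + (r - q + 0.5*sigma^2) * T) / (sigma * sqrt(T)) = 0.50382889
d2 = d1 - sigma * sqrt(T) = -0.11842507
exp(-rT) = 0.89225796; exp(-qT) = 1.00000000
C = S_0 * exp(-qT) * N(d1) - K * exp(-rT) * N(d2)
N(d1) = 0.69280919; N(d2) = 0.45286543
C = 54.3100 * 1.00000000 * 0.69280919 - 53.9900 * 0.89225796 * 0.45286543 = 15.8106

Answer: Price = 15.8106


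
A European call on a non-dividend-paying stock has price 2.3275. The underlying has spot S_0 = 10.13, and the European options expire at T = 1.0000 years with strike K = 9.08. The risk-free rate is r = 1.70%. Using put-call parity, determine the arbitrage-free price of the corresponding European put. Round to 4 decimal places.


Put-call parity: C - P = S_0 * exp(-qT) - K * exp(-rT).
S_0 * exp(-qT) = 10.1300 * 1.00000000 = 10.13000000
K * exp(-rT) = 9.0800 * 0.98314368 = 8.92694466
P = C - S*exp(-qT) + K*exp(-rT)
P = 2.3275 - 10.13000000 + 8.92694466 = 1.1244

Answer: Put price = 1.1244


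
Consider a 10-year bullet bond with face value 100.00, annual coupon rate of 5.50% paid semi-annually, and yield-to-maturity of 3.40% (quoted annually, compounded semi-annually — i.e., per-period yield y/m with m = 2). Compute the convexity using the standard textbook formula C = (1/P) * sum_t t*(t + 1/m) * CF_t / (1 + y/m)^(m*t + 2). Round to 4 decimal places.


Coupon per period c = face * coupon_rate / m = 2.750000
Periods per year m = 2; per-period yield y/m = 0.017000
Number of cashflows N = 20
Cashflows (t years, CF_t, discount factor 1/(1+y/m)^(m*t), PV):
  t = 0.5000: CF_t = 2.750000, DF = 0.983284, PV = 2.704031
  t = 1.0000: CF_t = 2.750000, DF = 0.966848, PV = 2.658831
  t = 1.5000: CF_t = 2.750000, DF = 0.950686, PV = 2.614387
  t = 2.0000: CF_t = 2.750000, DF = 0.934795, PV = 2.570685
  t = 2.5000: CF_t = 2.750000, DF = 0.919169, PV = 2.527714
  t = 3.0000: CF_t = 2.750000, DF = 0.903804, PV = 2.485461
  t = 3.5000: CF_t = 2.750000, DF = 0.888696, PV = 2.443915
  t = 4.0000: CF_t = 2.750000, DF = 0.873841, PV = 2.403063
  t = 4.5000: CF_t = 2.750000, DF = 0.859234, PV = 2.362893
  t = 5.0000: CF_t = 2.750000, DF = 0.844871, PV = 2.323396
  t = 5.5000: CF_t = 2.750000, DF = 0.830748, PV = 2.284558
  t = 6.0000: CF_t = 2.750000, DF = 0.816862, PV = 2.246370
  t = 6.5000: CF_t = 2.750000, DF = 0.803207, PV = 2.208820
  t = 7.0000: CF_t = 2.750000, DF = 0.789781, PV = 2.171898
  t = 7.5000: CF_t = 2.750000, DF = 0.776579, PV = 2.135593
  t = 8.0000: CF_t = 2.750000, DF = 0.763598, PV = 2.099894
  t = 8.5000: CF_t = 2.750000, DF = 0.750834, PV = 2.064793
  t = 9.0000: CF_t = 2.750000, DF = 0.738283, PV = 2.030278
  t = 9.5000: CF_t = 2.750000, DF = 0.725942, PV = 1.996340
  t = 10.0000: CF_t = 102.750000, DF = 0.713807, PV = 73.343693
Price P = sum_t PV_t = 117.676612
Convexity numerator sum_t t*(t + 1/m) * CF_t / (1+y/m)^(m*t + 2):
  t = 0.5000: term = 1.307193
  t = 1.0000: term = 3.856028
  t = 1.5000: term = 7.583142
  t = 2.0000: term = 12.427306
  t = 2.5000: term = 18.329359
  t = 3.0000: term = 25.232156
  t = 3.5000: term = 33.080507
  t = 4.0000: term = 41.821121
  t = 4.5000: term = 51.402558
  t = 5.0000: term = 61.775170
  t = 5.5000: term = 72.891057
  t = 6.0000: term = 84.704008
  t = 6.5000: term = 97.169462
  t = 7.0000: term = 110.244454
  t = 7.5000: term = 123.887573
  t = 8.0000: term = 138.058914
  t = 8.5000: term = 152.720038
  t = 9.0000: term = 167.833925
  t = 9.5000: term = 183.364935
  t = 10.0000: term = 7445.779405
Convexity = (1/P) * sum = 8833.468310 / 117.676612 = 75.065624

Answer: Convexity = 75.0656


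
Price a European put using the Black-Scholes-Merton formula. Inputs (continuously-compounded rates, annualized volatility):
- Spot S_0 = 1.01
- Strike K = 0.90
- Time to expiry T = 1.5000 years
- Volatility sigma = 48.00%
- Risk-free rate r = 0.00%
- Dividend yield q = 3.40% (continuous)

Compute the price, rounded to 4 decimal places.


d1 = (ln(S/K) + (r - q + 0.5*sigma^2) * T) / (sigma * sqrt(T)) = 0.40333374
d2 = d1 - sigma * sqrt(T) = -0.18454380
exp(-rT) = 1.00000000; exp(-qT) = 0.95027867
P = K * exp(-rT) * N(-d2) - S_0 * exp(-qT) * N(-d1)
N(-d1) = 0.34335136; N(-d2) = 0.57320656
P = 0.9000 * 1.00000000 * 0.57320656 - 1.0100 * 0.95027867 * 0.34335136 = 0.1863

Answer: Price = 0.1863


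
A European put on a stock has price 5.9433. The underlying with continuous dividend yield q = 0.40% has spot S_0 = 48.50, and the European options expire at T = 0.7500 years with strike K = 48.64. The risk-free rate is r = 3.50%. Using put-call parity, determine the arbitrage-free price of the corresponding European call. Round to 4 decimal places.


Answer: Call price = 6.9182

Derivation:
Put-call parity: C - P = S_0 * exp(-qT) - K * exp(-rT).
S_0 * exp(-qT) = 48.5000 * 0.99700450 = 48.35471803
K * exp(-rT) = 48.6400 * 0.97409154 = 47.37981232
C = P + S*exp(-qT) - K*exp(-rT)
C = 5.9433 + 48.35471803 - 47.37981232 = 6.9182


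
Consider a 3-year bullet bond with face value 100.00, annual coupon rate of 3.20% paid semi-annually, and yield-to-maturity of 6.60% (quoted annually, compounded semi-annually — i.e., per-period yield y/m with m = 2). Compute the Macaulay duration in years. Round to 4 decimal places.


Answer: Macaulay duration = 2.8775 years

Derivation:
Coupon per period c = face * coupon_rate / m = 1.600000
Periods per year m = 2; per-period yield y/m = 0.033000
Number of cashflows N = 6
Cashflows (t years, CF_t, discount factor 1/(1+y/m)^(m*t), PV):
  t = 0.5000: CF_t = 1.600000, DF = 0.968054, PV = 1.548887
  t = 1.0000: CF_t = 1.600000, DF = 0.937129, PV = 1.499406
  t = 1.5000: CF_t = 1.600000, DF = 0.907192, PV = 1.451507
  t = 2.0000: CF_t = 1.600000, DF = 0.878211, PV = 1.405137
  t = 2.5000: CF_t = 1.600000, DF = 0.850156, PV = 1.360249
  t = 3.0000: CF_t = 101.600000, DF = 0.822997, PV = 83.616460
Price P = sum_t PV_t = 90.881646
Macaulay numerator sum_t t * PV_t:
  t * PV_t at t = 0.5000: 0.774443
  t * PV_t at t = 1.0000: 1.499406
  t * PV_t at t = 1.5000: 2.177260
  t * PV_t at t = 2.0000: 2.810274
  t * PV_t at t = 2.5000: 3.400622
  t * PV_t at t = 3.0000: 250.849381
Macaulay duration D = (sum_t t * PV_t) / P = 261.511387 / 90.881646 = 2.877494


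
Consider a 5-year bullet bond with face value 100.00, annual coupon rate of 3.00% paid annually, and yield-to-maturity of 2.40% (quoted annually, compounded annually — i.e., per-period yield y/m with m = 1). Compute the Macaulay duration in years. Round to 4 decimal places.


Coupon per period c = face * coupon_rate / m = 3.000000
Periods per year m = 1; per-period yield y/m = 0.024000
Number of cashflows N = 5
Cashflows (t years, CF_t, discount factor 1/(1+y/m)^(m*t), PV):
  t = 1.0000: CF_t = 3.000000, DF = 0.976562, PV = 2.929688
  t = 2.0000: CF_t = 3.000000, DF = 0.953674, PV = 2.861023
  t = 3.0000: CF_t = 3.000000, DF = 0.931323, PV = 2.793968
  t = 4.0000: CF_t = 3.000000, DF = 0.909495, PV = 2.728484
  t = 5.0000: CF_t = 103.000000, DF = 0.888178, PV = 91.482377
Price P = sum_t PV_t = 102.795540
Macaulay numerator sum_t t * PV_t:
  t * PV_t at t = 1.0000: 2.929688
  t * PV_t at t = 2.0000: 5.722046
  t * PV_t at t = 3.0000: 8.381903
  t * PV_t at t = 4.0000: 10.913936
  t * PV_t at t = 5.0000: 457.411886
Macaulay duration D = (sum_t t * PV_t) / P = 485.359459 / 102.795540 = 4.721600

Answer: Macaulay duration = 4.7216 years


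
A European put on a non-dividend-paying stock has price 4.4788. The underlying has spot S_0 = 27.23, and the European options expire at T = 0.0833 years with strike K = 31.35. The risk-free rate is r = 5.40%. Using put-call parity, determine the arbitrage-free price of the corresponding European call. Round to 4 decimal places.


Put-call parity: C - P = S_0 * exp(-qT) - K * exp(-rT).
S_0 * exp(-qT) = 27.2300 * 1.00000000 = 27.23000000
K * exp(-rT) = 31.3500 * 0.99551190 = 31.20929812
C = P + S*exp(-qT) - K*exp(-rT)
C = 4.4788 + 27.23000000 - 31.20929812 = 0.4995

Answer: Call price = 0.4995


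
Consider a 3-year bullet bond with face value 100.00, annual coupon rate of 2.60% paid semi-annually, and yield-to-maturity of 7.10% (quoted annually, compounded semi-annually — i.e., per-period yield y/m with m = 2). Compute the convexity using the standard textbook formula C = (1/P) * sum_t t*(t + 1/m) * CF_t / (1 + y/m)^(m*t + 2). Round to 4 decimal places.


Coupon per period c = face * coupon_rate / m = 1.300000
Periods per year m = 2; per-period yield y/m = 0.035500
Number of cashflows N = 6
Cashflows (t years, CF_t, discount factor 1/(1+y/m)^(m*t), PV):
  t = 0.5000: CF_t = 1.300000, DF = 0.965717, PV = 1.255432
  t = 1.0000: CF_t = 1.300000, DF = 0.932609, PV = 1.212392
  t = 1.5000: CF_t = 1.300000, DF = 0.900637, PV = 1.170828
  t = 2.0000: CF_t = 1.300000, DF = 0.869760, PV = 1.130688
  t = 2.5000: CF_t = 1.300000, DF = 0.839942, PV = 1.091925
  t = 3.0000: CF_t = 101.300000, DF = 0.811147, PV = 82.169156
Price P = sum_t PV_t = 88.030422
Convexity numerator sum_t t*(t + 1/m) * CF_t / (1+y/m)^(m*t + 2):
  t = 0.5000: term = 0.585414
  t = 1.0000: term = 1.696033
  t = 1.5000: term = 3.275775
  t = 2.0000: term = 5.272453
  t = 2.5000: term = 7.637547
  t = 3.0000: term = 804.633145
Convexity = (1/P) * sum = 823.100367 / 88.030422 = 9.350181

Answer: Convexity = 9.3502
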